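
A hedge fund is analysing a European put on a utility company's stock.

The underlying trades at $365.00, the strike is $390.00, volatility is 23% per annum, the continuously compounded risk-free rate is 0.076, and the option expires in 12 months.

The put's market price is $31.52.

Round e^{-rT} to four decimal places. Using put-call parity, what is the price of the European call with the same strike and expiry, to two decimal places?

$35.07

exp(−rT) = exp(−0.076·1) = 0.9268
Put-call parity: C − P = S − K·e^(−rT) = 365 − 390·0.9268 = 365 − 361.4520 = 3.5480
C = P + (C − P) = 31.52 + (3.5480) = 35.0680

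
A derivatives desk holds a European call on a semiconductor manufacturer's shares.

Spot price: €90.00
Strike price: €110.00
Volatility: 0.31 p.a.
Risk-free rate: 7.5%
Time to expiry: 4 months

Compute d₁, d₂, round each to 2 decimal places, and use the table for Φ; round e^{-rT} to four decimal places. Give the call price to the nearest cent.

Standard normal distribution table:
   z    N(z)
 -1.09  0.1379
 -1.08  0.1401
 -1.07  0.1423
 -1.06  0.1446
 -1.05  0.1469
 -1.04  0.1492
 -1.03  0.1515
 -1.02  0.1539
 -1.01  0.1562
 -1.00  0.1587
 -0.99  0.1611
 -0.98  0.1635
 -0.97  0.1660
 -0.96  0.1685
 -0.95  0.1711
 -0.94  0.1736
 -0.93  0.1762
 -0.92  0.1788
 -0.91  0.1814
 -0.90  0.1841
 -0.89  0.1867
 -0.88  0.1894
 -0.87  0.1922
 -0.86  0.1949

€1.54

T = 0.3333;  σ√T = 0.1790
ln(S/K) + (r + σ²/2)T = ln(90/110) + (0.075 + 0.31²/2)·0.3333 = -0.2007 + 0.0410 = -0.1597
d₁ = -0.1597 / 0.1790 = -0.8920 → -0.89
d₂ = d₁ − σ√T = -0.8920 − 0.1790 = -1.0710 → -1.07
exp(−rT) = exp(−0.075·0.3333) = 0.9753
C = 90·N(-0.89) − 110·0.9753·N(-1.07) = 90·0.1867 − 110·0.9753·0.1423 = 16.8030 − 15.2664 = 1.5366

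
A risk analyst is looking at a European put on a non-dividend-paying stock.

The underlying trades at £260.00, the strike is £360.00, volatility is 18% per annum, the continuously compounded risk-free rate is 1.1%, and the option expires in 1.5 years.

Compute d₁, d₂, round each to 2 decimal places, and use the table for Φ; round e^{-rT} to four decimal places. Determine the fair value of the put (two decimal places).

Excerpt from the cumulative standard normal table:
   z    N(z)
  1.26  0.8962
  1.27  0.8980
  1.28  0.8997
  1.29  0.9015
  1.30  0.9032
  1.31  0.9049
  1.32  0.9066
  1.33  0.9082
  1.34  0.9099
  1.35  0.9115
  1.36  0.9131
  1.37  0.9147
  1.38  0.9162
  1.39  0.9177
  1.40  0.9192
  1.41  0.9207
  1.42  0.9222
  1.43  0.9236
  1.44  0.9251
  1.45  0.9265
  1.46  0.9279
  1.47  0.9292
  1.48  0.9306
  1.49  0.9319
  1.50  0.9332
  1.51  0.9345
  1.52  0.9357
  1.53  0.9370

σ√T = 0.18·√1.5 = 0.2205
ln(S/K) + (r + σ²/2)T = ln(260/360) + (0.011 + 0.18²/2)·1.5 = -0.3254 + 0.0408 = -0.2846
d₁ = -0.2846 / 0.2205 = -1.2911 → -1.29
d₂ = d₁ − σ√T = -1.2911 − 0.2205 = -1.5115 → -1.51
exp(−rT) = exp(−0.011·1.5) = 0.9836
P = 360·0.9836·N(1.51) − 260·N(1.29) = 360·0.9836·0.9345 − 260·0.9015 = 330.9027 − 234.3900 = 96.5127

£96.51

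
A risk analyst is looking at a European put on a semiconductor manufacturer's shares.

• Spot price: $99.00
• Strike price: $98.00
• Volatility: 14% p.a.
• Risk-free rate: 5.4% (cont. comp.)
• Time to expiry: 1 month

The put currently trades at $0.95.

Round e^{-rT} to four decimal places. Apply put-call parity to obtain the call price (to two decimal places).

$2.39

exp(−rT) = exp(−0.054·0.08333) = 0.9955
Put-call parity: C − P = S − K·e^(−rT) = 99 − 98·0.9955 = 99 − 97.5590 = 1.4410
C = P + (C − P) = 0.95 + (1.4410) = 2.3910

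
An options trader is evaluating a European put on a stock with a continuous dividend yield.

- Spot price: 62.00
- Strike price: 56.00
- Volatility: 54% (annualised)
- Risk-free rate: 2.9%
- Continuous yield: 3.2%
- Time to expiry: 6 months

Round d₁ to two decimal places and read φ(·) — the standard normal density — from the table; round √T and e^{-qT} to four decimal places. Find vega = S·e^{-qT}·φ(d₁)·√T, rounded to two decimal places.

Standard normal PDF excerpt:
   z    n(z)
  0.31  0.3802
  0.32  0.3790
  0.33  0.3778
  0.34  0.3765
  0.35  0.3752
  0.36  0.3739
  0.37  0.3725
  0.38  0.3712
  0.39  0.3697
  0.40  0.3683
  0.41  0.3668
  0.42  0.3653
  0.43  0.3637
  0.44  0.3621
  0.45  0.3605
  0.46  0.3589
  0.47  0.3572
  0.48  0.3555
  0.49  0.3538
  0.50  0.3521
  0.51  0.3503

15.55

σ√T = 0.54 × 0.7071 = 0.3818
ln(S/K) + (r − q + σ²/2)T = ln(62/56) + (0.029 − 0.032 + 0.54²/2)·0.5 = 0.1018 + 0.0714 = 0.1732
d₁ = 0.1732 / 0.3818 = 0.4536 ⇒ 0.45
√T = √0.5 = 0.7071
φ(d₁) = φ(0.45) = 0.3605
e^(−qT) = e^(−0.032·0.5) = 0.9841
vega = S·e^(−qT)·φ(d₁)·√T = 62·0.9841·0.3605·0.7071 = 15.5531
(Call and put vega coincide under Black-Scholes.)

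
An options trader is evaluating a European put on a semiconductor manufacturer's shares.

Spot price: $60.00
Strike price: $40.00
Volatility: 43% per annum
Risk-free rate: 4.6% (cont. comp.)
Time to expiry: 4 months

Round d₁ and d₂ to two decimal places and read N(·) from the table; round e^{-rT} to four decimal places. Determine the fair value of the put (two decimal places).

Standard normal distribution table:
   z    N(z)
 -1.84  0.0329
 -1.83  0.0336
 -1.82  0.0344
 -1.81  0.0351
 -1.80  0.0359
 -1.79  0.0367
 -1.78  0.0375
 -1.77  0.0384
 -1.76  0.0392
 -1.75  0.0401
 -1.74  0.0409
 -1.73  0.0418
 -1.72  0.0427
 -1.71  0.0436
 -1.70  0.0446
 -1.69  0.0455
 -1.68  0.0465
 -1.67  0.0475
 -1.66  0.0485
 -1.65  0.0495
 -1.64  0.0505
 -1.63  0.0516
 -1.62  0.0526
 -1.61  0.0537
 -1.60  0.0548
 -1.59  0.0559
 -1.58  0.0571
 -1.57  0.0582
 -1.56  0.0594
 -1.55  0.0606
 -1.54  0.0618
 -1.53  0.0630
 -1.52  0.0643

$0.23

σ√T = 0.43 × 0.5774 = 0.2483
d₁ = [ln(60/40) + (0.046 + 0.43²/2)·0.3333] / 0.2483 = [0.4055 + 0.0461] / 0.2483 = 1.8191 → 1.82
d₂ = d₁ − σ√T = 1.8191 − 0.2483 = 1.5709 → 1.57
exp(−rT) = exp(−0.046·0.3333) = 0.9848
P = 40·0.9848·N(-1.57) − 60·N(-1.82) = 40·0.9848·0.0582 − 60·0.0344 = 2.2926 − 2.0640 = 0.2286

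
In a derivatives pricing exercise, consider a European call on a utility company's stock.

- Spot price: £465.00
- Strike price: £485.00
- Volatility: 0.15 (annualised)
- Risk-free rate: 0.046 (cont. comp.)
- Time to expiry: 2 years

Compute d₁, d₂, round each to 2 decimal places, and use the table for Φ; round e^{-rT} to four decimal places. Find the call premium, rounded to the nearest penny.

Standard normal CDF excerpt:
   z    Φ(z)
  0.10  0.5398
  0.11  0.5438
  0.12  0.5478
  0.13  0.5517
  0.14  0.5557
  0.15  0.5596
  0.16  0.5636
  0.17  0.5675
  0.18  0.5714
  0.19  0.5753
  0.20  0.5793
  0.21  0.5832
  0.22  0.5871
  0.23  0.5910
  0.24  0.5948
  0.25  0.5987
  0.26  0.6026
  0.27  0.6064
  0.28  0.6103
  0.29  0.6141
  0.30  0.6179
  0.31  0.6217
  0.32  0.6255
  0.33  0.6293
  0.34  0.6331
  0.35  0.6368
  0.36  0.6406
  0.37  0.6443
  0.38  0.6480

T = 2;  σ√T = 0.2121
ln(S/K) + (r + σ²/2)T = ln(465/485) + (0.046 + 0.15²/2)·2 = -0.0421 + 0.1145 = 0.0724
d₁ = 0.0724 / 0.2121 = 0.3412 ⇒ 0.34
d₂ = d₁ − σ√T = 0.3412 − 0.2121 = 0.1291 ⇒ 0.13
e^(−rT) = e^(−0.046·2) = 0.9121
N(d₁) = N(0.34) = 0.6331;  N(d₂) = N(0.13) = 0.5517
C = 465·0.6331 − 485·0.9121·0.5517 = 294.3915 − 244.0547 = 50.3368

£50.34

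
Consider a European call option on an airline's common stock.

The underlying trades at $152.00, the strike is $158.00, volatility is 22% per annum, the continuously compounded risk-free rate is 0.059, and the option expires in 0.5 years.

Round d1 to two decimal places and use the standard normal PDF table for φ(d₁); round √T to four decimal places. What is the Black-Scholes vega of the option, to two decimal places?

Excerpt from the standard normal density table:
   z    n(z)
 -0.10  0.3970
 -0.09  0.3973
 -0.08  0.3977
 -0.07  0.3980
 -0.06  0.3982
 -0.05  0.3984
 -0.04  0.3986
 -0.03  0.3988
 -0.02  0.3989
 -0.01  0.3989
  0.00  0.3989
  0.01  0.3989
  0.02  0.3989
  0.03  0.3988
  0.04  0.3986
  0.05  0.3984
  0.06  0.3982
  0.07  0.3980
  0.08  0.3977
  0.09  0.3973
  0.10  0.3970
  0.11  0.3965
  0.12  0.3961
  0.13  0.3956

42.87

σ√T = 0.22 × 0.7071 = 0.1556
d₁ = [ln(152/158) + (0.059 + ½·0.22²)·0.5] / (σ√T) = (-0.0387 + 0.0416) / 0.1556 = 0.0185 ⇒ 0.02
√T = √0.5 = 0.7071
φ(d₁) = φ(0.02) = 0.3989
vega = S·φ(d₁)·√T = 152·0.3989·0.7071 = 42.8735
(The put has the same vega.)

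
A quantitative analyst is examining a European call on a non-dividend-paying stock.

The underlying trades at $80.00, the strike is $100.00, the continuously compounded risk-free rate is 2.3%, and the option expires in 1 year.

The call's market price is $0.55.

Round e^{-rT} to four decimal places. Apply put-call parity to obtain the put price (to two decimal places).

$18.28

e^(−rT) = e^(−0.023·1) = 0.9773
Put-call parity: C − P = S − K·e^(−rT) = 80 − 100·0.9773 = 80 − 97.7300 = -17.7300
P = C − (C − P) = 0.55 − (-17.7300) = 18.2800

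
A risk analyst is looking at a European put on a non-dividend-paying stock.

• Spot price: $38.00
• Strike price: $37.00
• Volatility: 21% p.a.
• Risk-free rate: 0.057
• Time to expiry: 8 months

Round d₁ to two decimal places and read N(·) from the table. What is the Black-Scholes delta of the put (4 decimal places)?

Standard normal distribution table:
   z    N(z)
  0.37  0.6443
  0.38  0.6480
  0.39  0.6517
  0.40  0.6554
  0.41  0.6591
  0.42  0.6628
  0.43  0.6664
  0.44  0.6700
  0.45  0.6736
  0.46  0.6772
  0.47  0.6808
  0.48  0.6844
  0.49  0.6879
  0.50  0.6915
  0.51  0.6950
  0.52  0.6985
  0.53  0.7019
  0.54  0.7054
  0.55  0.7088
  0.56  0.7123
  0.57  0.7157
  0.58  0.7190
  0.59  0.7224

-0.3228

T = 0.6667;  σ√T = 0.1715
d₁ = [ln(38/37) + (0.057 + 0.21²/2)·0.6667] / 0.1715 = [0.0267 + 0.0527] / 0.1715 = 0.4629 ⇒ 0.46
N(d₁) = N(0.46) = 0.6772
Δ_put = N(d₁) − 1 = 0.6772 − 1 = -0.3228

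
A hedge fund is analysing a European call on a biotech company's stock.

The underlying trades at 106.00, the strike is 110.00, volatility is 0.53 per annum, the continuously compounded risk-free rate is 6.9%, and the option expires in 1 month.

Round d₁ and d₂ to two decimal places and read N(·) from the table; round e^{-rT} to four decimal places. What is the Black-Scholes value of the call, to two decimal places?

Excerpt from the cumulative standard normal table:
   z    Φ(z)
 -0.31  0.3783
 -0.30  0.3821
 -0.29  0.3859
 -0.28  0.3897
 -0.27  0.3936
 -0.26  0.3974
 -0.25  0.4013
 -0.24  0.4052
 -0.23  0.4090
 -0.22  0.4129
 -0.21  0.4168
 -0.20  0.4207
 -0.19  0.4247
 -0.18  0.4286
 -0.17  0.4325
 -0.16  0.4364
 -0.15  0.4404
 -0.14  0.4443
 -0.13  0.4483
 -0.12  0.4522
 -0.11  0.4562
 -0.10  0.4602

T = 0.08333;  σ√T = 0.1530
d₁ = [ln(106/110) + (0.069 + 0.53²/2)·0.08333] / 0.1530 = [-0.0370 + 0.0175] / 0.1530 = -0.1280 ⇒ -0.13
d₂ = d₁ − σ√T = -0.1280 − 0.1530 = -0.2810 ⇒ -0.28
e^(−rT) = e^(−0.069·0.08333) = 0.9943
N(d₁) = N(-0.13) = 0.4483;  N(d₂) = N(-0.28) = 0.3897
C = 106·0.4483 − 110·0.9943·0.3897 = 47.5198 − 42.6227 = 4.8971

4.90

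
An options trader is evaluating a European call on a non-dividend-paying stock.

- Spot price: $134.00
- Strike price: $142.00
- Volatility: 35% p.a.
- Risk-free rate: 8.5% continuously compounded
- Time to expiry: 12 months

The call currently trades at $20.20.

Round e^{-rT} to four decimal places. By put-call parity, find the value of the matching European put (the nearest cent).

e^(−rT) = e^(−0.085·1) = 0.9185
Put-call parity: C − P = S − K·e^(−rT) = 134 − 142·0.9185 = 134 − 130.4270 = 3.5730
P = C − (C − P) = 20.20 − (3.5730) = 16.6270

$16.63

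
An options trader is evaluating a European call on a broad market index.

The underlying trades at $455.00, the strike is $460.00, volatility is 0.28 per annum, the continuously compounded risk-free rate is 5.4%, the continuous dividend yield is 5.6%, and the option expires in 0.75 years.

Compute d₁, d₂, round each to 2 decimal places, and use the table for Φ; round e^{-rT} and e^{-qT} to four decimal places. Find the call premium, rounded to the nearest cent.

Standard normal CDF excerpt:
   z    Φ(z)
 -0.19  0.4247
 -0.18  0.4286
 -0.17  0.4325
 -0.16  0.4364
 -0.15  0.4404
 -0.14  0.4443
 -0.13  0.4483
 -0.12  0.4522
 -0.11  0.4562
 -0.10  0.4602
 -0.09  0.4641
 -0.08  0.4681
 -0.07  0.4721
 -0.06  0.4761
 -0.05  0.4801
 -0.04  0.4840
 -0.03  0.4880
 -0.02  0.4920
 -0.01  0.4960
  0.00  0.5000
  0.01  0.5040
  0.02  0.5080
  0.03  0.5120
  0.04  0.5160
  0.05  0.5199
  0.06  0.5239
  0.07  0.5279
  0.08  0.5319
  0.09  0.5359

T = 0.75;  σ√T = 0.2425
d₁ = [ln(455/460) + (0.054 − 0.056 + 0.28²/2)·0.75] / 0.2425 = [-0.0109 + 0.0279] / 0.2425 = 0.0700 ≈ 0.07
d₂ = d₁ − σ√T = 0.0700 − 0.2425 = -0.1725 ≈ -0.17
e^(−qT) = e^(−0.056·0.75) = 0.9589;  e^(−rT) = e^(−0.054·0.75) = 0.9603
N(d₁) = N(0.07) = 0.5279;  N(d₂) = N(-0.17) = 0.4325
C = 455·0.9589·0.5279 − 460·0.9603·0.4325 = 230.3225 − 191.0517 = 39.2708

$39.27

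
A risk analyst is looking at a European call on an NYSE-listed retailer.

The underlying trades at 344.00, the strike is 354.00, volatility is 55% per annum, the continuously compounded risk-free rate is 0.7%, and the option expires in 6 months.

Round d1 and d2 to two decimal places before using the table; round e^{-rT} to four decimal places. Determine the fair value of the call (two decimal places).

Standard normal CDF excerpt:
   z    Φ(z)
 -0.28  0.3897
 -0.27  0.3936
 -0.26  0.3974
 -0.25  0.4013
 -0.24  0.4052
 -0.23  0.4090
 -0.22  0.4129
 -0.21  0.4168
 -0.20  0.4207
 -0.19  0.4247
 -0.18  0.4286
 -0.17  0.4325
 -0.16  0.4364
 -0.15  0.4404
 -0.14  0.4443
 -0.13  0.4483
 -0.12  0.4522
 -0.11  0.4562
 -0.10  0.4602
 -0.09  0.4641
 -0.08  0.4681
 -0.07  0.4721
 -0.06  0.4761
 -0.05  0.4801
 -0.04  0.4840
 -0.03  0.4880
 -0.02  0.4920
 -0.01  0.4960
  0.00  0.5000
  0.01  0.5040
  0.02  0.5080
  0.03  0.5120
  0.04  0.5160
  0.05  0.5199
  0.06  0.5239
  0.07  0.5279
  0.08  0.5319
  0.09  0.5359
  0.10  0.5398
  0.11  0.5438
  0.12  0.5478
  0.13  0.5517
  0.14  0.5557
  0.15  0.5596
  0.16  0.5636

σ√T = 0.55 × 0.7071 = 0.3889
d₁ = [ln(344/354) + (0.007 + ½·0.55²)·0.5] / (σ√T) = (-0.0287 + 0.0791) / 0.3889 = 0.1298 which rounds to 0.13
d₂ = 0.1298 − 0.3889 = -0.2591 which rounds to -0.26
exp(−rT) = exp(−0.007·0.5) = 0.9965
N(d₁) = N(0.13) = 0.5517;  N(d₂) = N(-0.26) = 0.3974
C = 344·0.5517 − 354·0.9965·0.3974 = 189.7848 − 140.1872 = 49.5976

49.60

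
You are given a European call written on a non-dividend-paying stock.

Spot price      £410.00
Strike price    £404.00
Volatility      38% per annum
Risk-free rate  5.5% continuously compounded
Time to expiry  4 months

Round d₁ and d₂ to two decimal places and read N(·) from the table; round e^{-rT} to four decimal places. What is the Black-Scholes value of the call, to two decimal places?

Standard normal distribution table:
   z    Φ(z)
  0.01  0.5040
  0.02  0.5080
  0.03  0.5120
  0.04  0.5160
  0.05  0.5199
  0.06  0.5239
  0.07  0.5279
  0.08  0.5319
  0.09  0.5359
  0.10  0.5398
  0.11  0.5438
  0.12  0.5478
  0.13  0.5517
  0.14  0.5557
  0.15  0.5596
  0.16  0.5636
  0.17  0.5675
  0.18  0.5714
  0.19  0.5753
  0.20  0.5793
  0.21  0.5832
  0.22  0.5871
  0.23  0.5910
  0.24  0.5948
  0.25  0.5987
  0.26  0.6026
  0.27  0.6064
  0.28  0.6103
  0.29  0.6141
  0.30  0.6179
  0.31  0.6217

σ√T = 0.38·√0.3333 = 0.2194
d₁ = [ln(410/404) + (0.055 + ½·0.38²)·0.3333] / (σ√T) = (0.0147 + 0.0424) / 0.2194 = 0.2605 → 0.26
d₂ = 0.2605 − 0.2194 = 0.0411 → 0.04
e^(−rT) = e^(−0.055·0.3333) = 0.9818
C = 410·N(0.26) − 404·0.9818·N(0.04) = 410·0.6026 − 404·0.9818·0.5160 = 247.0660 − 204.6700 = 42.3960

£42.40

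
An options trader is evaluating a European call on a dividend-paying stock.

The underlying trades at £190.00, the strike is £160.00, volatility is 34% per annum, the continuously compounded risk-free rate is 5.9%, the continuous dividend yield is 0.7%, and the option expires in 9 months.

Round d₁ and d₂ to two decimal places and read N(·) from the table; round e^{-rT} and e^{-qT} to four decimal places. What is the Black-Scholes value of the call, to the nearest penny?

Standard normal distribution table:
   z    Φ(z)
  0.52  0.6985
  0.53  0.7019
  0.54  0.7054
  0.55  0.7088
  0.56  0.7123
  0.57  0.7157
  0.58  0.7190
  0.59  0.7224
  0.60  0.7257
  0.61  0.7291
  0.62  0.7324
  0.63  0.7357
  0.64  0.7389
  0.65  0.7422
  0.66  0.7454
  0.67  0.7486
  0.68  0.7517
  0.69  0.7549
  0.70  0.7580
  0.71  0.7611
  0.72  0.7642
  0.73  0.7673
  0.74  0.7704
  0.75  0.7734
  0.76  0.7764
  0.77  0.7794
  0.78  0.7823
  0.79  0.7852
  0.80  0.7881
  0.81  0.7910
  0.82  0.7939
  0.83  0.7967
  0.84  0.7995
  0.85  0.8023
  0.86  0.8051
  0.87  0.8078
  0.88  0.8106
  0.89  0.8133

σ√T = 0.34·√0.75 = 0.2944
d₁ = [ln(190/160) + (0.059 − 0.007 + 0.34²/2)·0.75] / 0.2944 = [0.1719 + 0.0824] / 0.2944 = 0.8633 ⇒ 0.86
d₂ = d₁ − σ√T = 0.8633 − 0.2944 = 0.5689 ⇒ 0.57
exp(−qT) = exp(−0.007·0.75) = 0.9948;  exp(−rT) = exp(−0.059·0.75) = 0.9567
C = 190·0.9948·N(0.86) − 160·0.9567·N(0.57) = 190·0.9948·0.8051 − 160·0.9567·0.7157 = 152.1736 − 109.5536 = 42.6199

£42.62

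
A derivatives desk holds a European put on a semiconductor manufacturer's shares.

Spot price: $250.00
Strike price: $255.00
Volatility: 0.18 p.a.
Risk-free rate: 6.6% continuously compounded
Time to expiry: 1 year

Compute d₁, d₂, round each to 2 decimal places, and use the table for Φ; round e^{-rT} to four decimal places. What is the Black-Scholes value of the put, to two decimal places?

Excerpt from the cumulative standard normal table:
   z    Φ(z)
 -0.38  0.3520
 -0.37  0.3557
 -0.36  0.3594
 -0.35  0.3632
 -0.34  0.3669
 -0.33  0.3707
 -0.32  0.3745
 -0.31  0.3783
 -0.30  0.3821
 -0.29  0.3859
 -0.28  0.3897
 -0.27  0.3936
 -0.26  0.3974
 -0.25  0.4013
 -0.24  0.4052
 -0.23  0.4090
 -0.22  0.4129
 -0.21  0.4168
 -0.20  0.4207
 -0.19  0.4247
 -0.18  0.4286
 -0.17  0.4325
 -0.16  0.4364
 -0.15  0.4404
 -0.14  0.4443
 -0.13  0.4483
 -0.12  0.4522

$12.44

σ√T = 0.18 × 1.0000 = 0.1800
d₁ = [ln(250/255) + (0.066 + 0.18²/2)·1] / 0.1800 = [-0.0198 + 0.0822] / 0.1800 = 0.3467 ⇒ 0.35
d₂ = d₁ − σ√T = 0.3467 − 0.1800 = 0.1667 ⇒ 0.17
e^(−rT) = e^(−0.066·1) = 0.9361
N(−d₂) = N(-0.17) = 0.4325;  N(−d₁) = N(-0.35) = 0.3632
P = 255·0.9361·0.4325 − 250·0.3632 = 103.2401 − 90.8000 = 12.4401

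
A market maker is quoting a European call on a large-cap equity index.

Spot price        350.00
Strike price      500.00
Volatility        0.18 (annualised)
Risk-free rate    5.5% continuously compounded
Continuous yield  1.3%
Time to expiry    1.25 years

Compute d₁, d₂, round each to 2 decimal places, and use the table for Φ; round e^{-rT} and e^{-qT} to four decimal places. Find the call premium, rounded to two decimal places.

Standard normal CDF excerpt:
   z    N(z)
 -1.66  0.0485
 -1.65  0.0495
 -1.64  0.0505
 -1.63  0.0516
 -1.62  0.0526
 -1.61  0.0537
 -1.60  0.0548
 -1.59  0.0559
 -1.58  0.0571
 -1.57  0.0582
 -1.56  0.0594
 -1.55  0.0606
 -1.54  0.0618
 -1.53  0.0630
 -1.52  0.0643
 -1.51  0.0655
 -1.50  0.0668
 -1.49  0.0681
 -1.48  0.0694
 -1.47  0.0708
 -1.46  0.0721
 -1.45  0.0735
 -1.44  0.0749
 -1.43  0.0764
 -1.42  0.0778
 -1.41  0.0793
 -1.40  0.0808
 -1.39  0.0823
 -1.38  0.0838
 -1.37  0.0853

T = 1.25;  σ√T = 0.2012
d₁ = [ln(350/500) + (0.055 − 0.013 + 0.18²/2)·1.25] / 0.2012 = [-0.3567 + 0.0728] / 0.2012 = -1.4108 which rounds to -1.41
d₂ = d₁ − σ√T = -1.4108 − 0.2012 = -1.6121 which rounds to -1.61
exp(−qT) = exp(−0.013·1.25) = 0.9839;  exp(−rT) = exp(−0.055·1.25) = 0.9336
N(d₁) = N(-1.41) = 0.0793;  N(d₂) = N(-1.61) = 0.0537
C = 350·0.9839·0.0793 − 500·0.9336·0.0537 = 27.3081 − 25.0672 = 2.2410

2.24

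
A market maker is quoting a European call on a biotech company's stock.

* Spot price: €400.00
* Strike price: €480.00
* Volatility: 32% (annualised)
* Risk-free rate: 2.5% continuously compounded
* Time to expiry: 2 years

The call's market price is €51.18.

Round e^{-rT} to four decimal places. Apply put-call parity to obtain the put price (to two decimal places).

exp(−rT) = exp(−0.025·2) = 0.9512
Put-call parity: C − P = S − K·e^(−rT) = 400 − 480·0.9512 = 400 − 456.5760 = -56.5760
P = C − (C − P) = 51.18 − (-56.5760) = 107.7560

€107.76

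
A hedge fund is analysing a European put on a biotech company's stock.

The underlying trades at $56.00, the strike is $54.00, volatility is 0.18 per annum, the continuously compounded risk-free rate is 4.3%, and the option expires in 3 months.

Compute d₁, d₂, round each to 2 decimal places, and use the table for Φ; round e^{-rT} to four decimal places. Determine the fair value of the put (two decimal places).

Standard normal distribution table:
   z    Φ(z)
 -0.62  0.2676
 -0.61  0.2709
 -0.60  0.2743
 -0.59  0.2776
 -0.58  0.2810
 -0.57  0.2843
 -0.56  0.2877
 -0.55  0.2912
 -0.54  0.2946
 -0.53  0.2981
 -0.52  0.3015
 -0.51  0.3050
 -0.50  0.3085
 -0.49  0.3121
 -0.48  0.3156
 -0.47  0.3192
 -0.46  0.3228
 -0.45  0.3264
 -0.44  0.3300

$0.94

T = 0.25;  σ√T = 0.0900
d₁ = [ln(56/54) + (0.043 + 0.18²/2)·0.25] / 0.0900 = [0.0364 + 0.0148] / 0.0900 = 0.5685 ⇒ 0.57
d₂ = d₁ − σ√T = 0.5685 − 0.0900 = 0.4785 ⇒ 0.48
exp(−rT) = exp(−0.043·0.25) = 0.9893
N(−d₂) = N(-0.48) = 0.3156;  N(−d₁) = N(-0.57) = 0.2843
P = 54·0.9893·0.3156 − 56·0.2843 = 16.8600 − 15.9208 = 0.9392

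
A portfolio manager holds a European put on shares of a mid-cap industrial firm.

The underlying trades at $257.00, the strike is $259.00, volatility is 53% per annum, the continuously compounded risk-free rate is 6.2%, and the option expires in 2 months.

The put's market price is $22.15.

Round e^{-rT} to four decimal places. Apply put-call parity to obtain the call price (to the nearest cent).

$22.82

e^(−rT) = e^(−0.062·0.1667) = 0.9897
Put-call parity: C − P = S − K·e^(−rT) = 257 − 259·0.9897 = 257 − 256.3323 = 0.6677
C = P + (C − P) = 22.15 + (0.6677) = 22.8177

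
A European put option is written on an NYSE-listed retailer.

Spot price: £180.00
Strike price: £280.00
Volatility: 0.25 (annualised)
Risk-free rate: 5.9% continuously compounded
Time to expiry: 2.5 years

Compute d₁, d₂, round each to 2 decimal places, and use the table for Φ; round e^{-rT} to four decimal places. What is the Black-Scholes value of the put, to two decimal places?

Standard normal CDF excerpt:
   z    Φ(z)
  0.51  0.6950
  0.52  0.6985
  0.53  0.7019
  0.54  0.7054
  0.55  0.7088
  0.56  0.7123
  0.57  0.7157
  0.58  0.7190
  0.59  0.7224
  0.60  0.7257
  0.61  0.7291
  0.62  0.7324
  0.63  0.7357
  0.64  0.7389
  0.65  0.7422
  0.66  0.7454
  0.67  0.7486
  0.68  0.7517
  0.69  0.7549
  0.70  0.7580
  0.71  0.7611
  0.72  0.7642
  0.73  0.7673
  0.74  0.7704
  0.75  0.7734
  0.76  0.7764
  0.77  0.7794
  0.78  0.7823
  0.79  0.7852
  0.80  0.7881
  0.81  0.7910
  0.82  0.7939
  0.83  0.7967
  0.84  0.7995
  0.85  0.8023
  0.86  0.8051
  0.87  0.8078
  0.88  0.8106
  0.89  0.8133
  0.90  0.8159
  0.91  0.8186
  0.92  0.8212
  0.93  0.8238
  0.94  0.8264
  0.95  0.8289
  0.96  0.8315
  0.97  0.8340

£72.08

T = 2.5;  σ√T = 0.3953
d₁ = [ln(180/280) + (0.059 + ½·0.25²)·2.5] / (σ√T) = (-0.4418 + 0.2256) / 0.3953 = -0.5470 ⇒ -0.55
d₂ = -0.5470 − 0.3953 = -0.9423 ⇒ -0.94
e^(−rT) = e^(−0.059·2.5) = 0.8629
P = 280·0.8629·N(0.94) − 180·N(0.55) = 280·0.8629·0.8264 − 180·0.7088 = 199.6682 − 127.5840 = 72.0842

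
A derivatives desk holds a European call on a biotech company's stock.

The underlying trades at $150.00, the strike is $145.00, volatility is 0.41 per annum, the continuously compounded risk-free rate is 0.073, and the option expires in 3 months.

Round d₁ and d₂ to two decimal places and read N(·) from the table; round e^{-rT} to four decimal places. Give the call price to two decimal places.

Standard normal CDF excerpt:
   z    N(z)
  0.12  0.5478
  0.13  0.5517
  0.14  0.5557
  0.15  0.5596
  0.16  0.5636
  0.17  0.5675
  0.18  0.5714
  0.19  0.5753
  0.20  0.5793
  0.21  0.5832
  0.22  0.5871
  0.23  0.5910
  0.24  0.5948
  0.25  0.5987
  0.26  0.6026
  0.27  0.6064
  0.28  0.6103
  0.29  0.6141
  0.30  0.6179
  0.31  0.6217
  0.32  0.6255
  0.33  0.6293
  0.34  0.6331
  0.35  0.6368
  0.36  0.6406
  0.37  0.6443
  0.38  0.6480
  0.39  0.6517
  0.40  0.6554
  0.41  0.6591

$16.42

σ√T = 0.41 × 0.5000 = 0.2050
d₁ = [ln(150/145) + (0.073 + 0.41²/2)·0.25] / 0.2050 = [0.0339 + 0.0393] / 0.2050 = 0.3569 which rounds to 0.36
d₂ = d₁ − σ√T = 0.3569 − 0.2050 = 0.1519 which rounds to 0.15
e^(−rT) = e^(−0.073·0.25) = 0.9819
N(d₁) = N(0.36) = 0.6406;  N(d₂) = N(0.15) = 0.5596
C = 150·0.6406 − 145·0.9819·0.5596 = 96.0900 − 79.6733 = 16.4167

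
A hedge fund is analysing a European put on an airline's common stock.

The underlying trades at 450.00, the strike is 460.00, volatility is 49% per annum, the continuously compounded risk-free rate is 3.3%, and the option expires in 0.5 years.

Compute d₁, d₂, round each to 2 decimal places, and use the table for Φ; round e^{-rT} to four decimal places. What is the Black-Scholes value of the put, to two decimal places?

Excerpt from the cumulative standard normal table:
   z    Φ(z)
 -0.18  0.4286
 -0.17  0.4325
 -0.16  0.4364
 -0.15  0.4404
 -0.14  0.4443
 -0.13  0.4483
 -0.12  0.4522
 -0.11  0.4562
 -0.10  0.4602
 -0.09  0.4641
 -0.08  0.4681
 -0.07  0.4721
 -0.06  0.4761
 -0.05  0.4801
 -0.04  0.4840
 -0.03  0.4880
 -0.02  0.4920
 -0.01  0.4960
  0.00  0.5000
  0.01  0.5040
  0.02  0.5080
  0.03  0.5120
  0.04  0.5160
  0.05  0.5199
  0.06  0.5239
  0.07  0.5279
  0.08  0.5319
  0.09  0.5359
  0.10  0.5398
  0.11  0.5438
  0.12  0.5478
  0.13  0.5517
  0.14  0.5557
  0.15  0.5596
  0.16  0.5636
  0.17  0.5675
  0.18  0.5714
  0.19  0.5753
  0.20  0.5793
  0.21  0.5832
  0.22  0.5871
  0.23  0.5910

63.92

T = 0.5;  σ√T = 0.3465
d₁ = [ln(450/460) + (0.033 + ½·0.49²)·0.5] / (σ√T) = (-0.0220 + 0.0765) / 0.3465 = 0.1574 which rounds to 0.16
d₂ = 0.1574 − 0.3465 = -0.1891 which rounds to -0.19
e^(−rT) = e^(−0.033·0.5) = 0.9836
P = 460·0.9836·N(0.19) − 450·N(-0.16) = 460·0.9836·0.5753 − 450·0.4364 = 260.2979 − 196.3800 = 63.9179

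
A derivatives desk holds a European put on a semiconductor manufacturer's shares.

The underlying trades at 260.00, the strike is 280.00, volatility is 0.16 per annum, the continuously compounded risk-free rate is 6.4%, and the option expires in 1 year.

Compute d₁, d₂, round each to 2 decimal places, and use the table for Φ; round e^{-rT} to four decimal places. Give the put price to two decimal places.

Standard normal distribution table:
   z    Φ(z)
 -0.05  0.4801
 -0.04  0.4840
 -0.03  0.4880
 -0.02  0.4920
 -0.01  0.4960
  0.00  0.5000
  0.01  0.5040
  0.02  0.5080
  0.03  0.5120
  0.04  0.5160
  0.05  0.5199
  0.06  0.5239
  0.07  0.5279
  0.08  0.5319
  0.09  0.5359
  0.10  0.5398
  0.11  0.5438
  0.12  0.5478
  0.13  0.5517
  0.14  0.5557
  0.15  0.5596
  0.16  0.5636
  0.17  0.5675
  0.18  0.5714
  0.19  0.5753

σ√T = 0.16·√1 = 0.1600
d₁ = [ln(260/280) + (0.064 + ½·0.16²)·1] / (σ√T) = (-0.0741 + 0.0768) / 0.1600 = 0.0168 which rounds to 0.02
d₂ = 0.0168 − 0.1600 = -0.1432 which rounds to -0.14
exp(−rT) = exp(−0.064·1) = 0.9380
N(−d₂) = N(0.14) = 0.5557;  N(−d₁) = N(-0.02) = 0.4920
P = 280·0.9380·0.5557 − 260·0.4920 = 145.9490 − 127.9200 = 18.0290

18.03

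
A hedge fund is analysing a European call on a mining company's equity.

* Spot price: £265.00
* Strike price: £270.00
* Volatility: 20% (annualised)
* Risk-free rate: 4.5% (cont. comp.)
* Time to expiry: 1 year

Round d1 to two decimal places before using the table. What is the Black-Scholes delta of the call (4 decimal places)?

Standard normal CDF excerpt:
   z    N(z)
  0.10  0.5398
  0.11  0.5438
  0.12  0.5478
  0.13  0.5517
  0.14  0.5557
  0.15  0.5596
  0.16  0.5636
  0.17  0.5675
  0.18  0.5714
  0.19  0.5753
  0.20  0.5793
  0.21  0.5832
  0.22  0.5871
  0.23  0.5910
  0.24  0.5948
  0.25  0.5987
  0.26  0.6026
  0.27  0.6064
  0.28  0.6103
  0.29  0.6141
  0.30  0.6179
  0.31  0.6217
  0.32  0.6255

σ√T = 0.2·√1 = 0.2000
d₁ = [ln(265/270) + (0.045 + 0.2²/2)·1] / 0.2000 = [-0.0187 + 0.0650] / 0.2000 = 0.2315 ⇒ 0.23
N(d₁) = N(0.23) = 0.5910
Δ_call = N(d₁) = 0.5910

0.5910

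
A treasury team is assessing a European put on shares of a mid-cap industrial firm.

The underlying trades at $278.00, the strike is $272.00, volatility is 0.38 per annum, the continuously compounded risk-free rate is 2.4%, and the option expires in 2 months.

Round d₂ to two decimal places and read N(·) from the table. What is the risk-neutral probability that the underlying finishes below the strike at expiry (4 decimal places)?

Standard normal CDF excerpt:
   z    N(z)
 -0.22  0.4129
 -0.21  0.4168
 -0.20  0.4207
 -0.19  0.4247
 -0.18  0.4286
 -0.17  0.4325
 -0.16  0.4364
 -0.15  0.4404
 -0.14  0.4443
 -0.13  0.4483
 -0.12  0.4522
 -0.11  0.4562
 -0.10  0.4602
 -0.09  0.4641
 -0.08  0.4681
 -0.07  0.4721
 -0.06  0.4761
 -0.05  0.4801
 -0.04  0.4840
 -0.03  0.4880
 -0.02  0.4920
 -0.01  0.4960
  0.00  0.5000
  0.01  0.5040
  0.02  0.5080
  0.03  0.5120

T = 0.1667;  σ√T = 0.1551
d₁ = [ln(278/272) + (0.024 + ½·0.38²)·0.1667] / (σ√T) = (0.0218 + 0.0160) / 0.1551 = 0.2440 ≈ 0.24
d₂ = 0.2440 − 0.1551 = 0.0889 ≈ 0.09
Pr(exercise) under Q = N(−d₂) = N(-0.09) = 0.4641

0.4641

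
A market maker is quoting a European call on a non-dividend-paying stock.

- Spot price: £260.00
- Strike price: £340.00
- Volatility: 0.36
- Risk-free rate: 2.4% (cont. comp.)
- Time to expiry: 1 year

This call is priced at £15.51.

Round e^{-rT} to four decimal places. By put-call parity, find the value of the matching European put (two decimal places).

£87.45

exp(−rT) = exp(−0.024·1) = 0.9763
Put-call parity: C − P = S − K·e^(−rT) = 260 − 340·0.9763 = 260 − 331.9420 = -71.9420
P = C − (C − P) = 15.51 − (-71.9420) = 87.4520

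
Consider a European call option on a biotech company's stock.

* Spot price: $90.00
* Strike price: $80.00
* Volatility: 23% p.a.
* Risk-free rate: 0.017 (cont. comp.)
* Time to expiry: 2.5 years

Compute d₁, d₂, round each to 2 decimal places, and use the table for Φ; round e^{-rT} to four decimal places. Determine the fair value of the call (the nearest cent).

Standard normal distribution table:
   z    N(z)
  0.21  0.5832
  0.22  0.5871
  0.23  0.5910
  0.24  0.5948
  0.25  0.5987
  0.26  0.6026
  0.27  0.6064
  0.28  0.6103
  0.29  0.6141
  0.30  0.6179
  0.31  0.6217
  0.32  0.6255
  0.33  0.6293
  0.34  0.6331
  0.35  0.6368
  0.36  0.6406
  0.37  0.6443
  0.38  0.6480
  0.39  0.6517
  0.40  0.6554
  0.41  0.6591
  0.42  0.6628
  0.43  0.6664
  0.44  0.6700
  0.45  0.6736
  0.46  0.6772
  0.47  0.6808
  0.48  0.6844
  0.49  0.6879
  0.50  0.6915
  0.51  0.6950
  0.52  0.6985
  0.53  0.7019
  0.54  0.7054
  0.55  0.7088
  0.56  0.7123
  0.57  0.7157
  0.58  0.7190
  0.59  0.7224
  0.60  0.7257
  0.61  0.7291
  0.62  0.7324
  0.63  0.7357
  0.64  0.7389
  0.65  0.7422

σ√T = 0.23·√2.5 = 0.3637
d₁ = [ln(90/80) + (0.017 + 0.23²/2)·2.5] / 0.3637 = [0.1178 + 0.1086] / 0.3637 = 0.6226 → 0.62
d₂ = d₁ − σ√T = 0.6226 − 0.3637 = 0.2589 → 0.26
e^(−rT) = e^(−0.017·2.5) = 0.9584
N(d₁) = N(0.62) = 0.7324;  N(d₂) = N(0.26) = 0.6026
C = 90·0.7324 − 80·0.9584·0.6026 = 65.9160 − 46.2025 = 19.7135

$19.71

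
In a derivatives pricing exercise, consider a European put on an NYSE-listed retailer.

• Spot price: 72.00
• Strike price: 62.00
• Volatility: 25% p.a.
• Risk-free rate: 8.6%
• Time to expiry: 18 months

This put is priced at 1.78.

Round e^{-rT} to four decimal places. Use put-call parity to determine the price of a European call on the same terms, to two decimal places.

e^(−rT) = e^(−0.086·1.5) = 0.8790
Put-call parity: C − P = S − K·e^(−rT) = 72 − 62·0.8790 = 72 − 54.4980 = 17.5020
C = P + (C − P) = 1.78 + (17.5020) = 19.2820

19.28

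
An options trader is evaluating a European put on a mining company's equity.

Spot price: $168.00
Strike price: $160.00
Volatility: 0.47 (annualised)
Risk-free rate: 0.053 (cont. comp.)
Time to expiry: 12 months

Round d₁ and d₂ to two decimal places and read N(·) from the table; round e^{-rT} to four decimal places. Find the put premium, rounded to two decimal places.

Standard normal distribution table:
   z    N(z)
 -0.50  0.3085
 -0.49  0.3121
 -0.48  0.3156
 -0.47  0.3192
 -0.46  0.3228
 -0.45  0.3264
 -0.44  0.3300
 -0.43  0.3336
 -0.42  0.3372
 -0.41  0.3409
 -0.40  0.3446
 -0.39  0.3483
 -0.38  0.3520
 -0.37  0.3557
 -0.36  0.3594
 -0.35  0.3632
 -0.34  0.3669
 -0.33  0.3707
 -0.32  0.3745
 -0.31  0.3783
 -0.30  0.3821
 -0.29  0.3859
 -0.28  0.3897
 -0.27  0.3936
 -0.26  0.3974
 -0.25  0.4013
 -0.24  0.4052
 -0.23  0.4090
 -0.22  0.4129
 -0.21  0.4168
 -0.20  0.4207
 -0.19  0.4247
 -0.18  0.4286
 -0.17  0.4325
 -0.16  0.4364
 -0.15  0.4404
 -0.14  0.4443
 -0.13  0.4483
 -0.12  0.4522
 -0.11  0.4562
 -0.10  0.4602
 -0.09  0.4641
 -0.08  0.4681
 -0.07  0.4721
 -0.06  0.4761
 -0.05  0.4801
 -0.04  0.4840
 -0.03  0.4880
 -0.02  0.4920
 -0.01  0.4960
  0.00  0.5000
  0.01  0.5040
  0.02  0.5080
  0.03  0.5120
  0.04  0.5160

$22.25

T = 1;  σ√T = 0.4700
ln(S/K) + (r + σ²/2)T = ln(168/160) + (0.053 + 0.47²/2)·1 = 0.0488 + 0.1634 = 0.2122
d₁ = 0.2122 / 0.4700 = 0.4516 → 0.45
d₂ = d₁ − σ√T = 0.4516 − 0.4700 = -0.0184 → -0.02
e^(−rT) = e^(−0.053·1) = 0.9484
N(−d₂) = N(0.02) = 0.5080;  N(−d₁) = N(-0.45) = 0.3264
P = 160·0.9484·0.5080 − 168·0.3264 = 77.0860 − 54.8352 = 22.2508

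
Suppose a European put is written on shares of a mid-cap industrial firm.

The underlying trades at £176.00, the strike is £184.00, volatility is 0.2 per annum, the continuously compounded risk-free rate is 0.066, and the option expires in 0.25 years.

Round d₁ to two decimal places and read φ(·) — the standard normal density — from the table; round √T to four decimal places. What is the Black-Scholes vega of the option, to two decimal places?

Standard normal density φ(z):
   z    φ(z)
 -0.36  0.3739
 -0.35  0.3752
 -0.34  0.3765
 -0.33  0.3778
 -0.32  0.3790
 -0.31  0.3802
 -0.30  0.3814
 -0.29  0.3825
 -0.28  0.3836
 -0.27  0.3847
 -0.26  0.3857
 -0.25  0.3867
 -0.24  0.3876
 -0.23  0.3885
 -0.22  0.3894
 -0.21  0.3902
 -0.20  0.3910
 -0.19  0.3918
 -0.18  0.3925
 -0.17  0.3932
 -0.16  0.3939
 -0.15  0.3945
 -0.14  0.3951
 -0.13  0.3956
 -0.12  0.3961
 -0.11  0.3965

σ√T = 0.2·√0.25 = 0.1000
d₁ = [ln(176/184) + (0.066 + ½·0.2²)·0.25] / (σ√T) = (-0.0445 + 0.0215) / 0.1000 = -0.2295 which rounds to -0.23
√T = √0.25 = 0.5000
φ(d₁) = φ(-0.23) = 0.3885
vega = S·φ(d₁)·√T = 176·0.3885·0.5000 = 34.1880

34.19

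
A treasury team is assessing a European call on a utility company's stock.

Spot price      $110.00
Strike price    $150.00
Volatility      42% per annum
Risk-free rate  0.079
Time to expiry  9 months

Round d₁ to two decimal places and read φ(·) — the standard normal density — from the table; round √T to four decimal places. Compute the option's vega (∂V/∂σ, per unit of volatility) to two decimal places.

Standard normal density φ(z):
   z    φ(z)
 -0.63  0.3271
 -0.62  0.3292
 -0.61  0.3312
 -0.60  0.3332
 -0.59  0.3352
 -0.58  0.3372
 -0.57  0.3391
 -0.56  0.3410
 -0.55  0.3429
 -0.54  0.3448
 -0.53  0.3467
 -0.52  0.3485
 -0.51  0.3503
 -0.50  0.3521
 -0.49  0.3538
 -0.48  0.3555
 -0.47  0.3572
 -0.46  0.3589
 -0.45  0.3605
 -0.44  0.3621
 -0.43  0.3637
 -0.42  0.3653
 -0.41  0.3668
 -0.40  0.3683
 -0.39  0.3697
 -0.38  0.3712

σ√T = 0.42·√0.75 = 0.3637
d₁ = [ln(110/150) + (0.079 + 0.42²/2)·0.75] / 0.3637 = [-0.3102 + 0.1254] / 0.3637 = -0.5079 → -0.51
√T = √0.75 = 0.8660
φ(d₁) = φ(-0.51) = 0.3503
vega = S·φ(d₁)·√T = 110·0.3503·0.8660 = 33.3696

33.37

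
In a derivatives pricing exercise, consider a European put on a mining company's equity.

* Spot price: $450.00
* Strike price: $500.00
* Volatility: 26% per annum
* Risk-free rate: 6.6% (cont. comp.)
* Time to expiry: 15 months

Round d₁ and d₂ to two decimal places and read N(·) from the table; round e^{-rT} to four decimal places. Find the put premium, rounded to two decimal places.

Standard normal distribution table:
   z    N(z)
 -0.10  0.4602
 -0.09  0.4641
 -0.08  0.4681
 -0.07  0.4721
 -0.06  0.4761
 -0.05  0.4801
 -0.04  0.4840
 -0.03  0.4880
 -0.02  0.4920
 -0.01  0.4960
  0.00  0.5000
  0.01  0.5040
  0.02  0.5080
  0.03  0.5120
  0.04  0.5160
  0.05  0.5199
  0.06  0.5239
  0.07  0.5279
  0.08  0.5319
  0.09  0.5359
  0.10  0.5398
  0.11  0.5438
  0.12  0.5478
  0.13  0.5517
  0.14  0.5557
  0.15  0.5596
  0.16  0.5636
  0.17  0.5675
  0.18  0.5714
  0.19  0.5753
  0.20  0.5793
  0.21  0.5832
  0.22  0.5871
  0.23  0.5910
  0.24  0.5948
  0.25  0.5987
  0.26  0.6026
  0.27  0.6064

T = 1.25;  σ√T = 0.2907
d₁ = [ln(450/500) + (0.066 + ½·0.26²)·1.25] / (σ√T) = (-0.1054 + 0.1247) / 0.2907 = 0.0667 which rounds to 0.07
d₂ = 0.0667 − 0.2907 = -0.2240 which rounds to -0.22
e^(−rT) = e^(−0.066·1.25) = 0.9208
N(−d₂) = N(0.22) = 0.5871;  N(−d₁) = N(-0.07) = 0.4721
P = 500·0.9208·0.5871 − 450·0.4721 = 270.3008 − 212.4450 = 57.8558

$57.86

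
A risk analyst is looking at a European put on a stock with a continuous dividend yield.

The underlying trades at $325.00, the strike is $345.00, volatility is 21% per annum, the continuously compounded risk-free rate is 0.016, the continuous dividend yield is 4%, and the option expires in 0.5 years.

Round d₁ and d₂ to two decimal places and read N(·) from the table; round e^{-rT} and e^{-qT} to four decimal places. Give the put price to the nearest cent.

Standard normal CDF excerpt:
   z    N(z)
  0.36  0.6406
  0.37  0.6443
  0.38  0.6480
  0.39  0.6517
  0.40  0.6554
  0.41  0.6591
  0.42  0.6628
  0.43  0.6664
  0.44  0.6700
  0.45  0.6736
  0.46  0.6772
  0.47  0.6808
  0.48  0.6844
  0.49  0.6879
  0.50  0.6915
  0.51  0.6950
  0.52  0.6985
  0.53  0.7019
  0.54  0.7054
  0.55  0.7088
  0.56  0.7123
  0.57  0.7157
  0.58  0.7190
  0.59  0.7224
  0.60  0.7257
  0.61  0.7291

T = 0.5;  σ√T = 0.1485
d₁ = [ln(325/345) + (0.016 − 0.04 + 0.21²/2)·0.5] / 0.1485 = [-0.0597 − 0.0010] / 0.1485 = -0.4087 which rounds to -0.41
d₂ = d₁ − σ√T = -0.4087 − 0.1485 = -0.5572 which rounds to -0.56
exp(−qT) = exp(−0.04·0.5) = 0.9802;  exp(−rT) = exp(−0.016·0.5) = 0.9920
P = 345·0.9920·N(0.56) − 325·0.9802·N(0.41) = 345·0.9920·0.7123 − 325·0.9802·0.6591 = 243.7776 − 209.9662 = 33.8114

$33.81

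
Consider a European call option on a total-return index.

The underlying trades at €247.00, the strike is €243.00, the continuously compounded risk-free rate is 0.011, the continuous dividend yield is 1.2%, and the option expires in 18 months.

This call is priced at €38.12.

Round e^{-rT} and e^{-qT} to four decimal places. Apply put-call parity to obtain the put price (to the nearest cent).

e^(−qT) = e^(−0.012·1.5) = 0.9822;  e^(−rT) = e^(−0.011·1.5) = 0.9836
Put-call parity: C − P = S·e^(−qT) − K·e^(−rT) = 247·0.9822 − 243·0.9836 = 242.6034 − 239.0148 = 3.5886
P = C − (C − P) = 38.12 − (3.5886) = 34.5314

€34.53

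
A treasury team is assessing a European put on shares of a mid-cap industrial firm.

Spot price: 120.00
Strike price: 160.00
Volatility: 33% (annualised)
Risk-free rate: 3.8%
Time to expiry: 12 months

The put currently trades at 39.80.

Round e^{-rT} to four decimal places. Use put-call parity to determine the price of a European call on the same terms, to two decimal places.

e^(−rT) = e^(−0.038·1) = 0.9627
Put-call parity: C − P = S − K·e^(−rT) = 120 − 160·0.9627 = 120 − 154.0320 = -34.0320
C = P + (C − P) = 39.80 + (-34.0320) = 5.7680

5.77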